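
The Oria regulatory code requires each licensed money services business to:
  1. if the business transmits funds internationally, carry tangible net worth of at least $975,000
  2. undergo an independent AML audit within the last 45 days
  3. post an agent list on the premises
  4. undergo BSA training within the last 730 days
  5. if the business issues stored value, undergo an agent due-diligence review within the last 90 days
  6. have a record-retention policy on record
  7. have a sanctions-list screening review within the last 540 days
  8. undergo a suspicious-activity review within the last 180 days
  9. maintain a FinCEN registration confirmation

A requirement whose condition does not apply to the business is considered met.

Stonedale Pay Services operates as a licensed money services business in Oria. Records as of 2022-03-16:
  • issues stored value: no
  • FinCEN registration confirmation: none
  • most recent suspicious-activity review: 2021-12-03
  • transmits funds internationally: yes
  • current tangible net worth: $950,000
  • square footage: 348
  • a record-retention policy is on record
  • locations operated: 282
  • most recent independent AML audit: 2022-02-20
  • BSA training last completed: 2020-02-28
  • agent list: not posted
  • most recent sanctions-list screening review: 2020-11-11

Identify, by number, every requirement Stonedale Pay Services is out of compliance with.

1, 3, 4, 9

1. condition 'transmits funds internationally' holds; tangible net worth $950,000 < $975,000 → not met
2. independent AML audit 24 days ago vs limit 45 → met
3. agent list absent → not met
4. BSA training 747 days ago vs limit 730 → not met
5. condition 'issues stored value' does not hold → requirement n/a → met
6. record-retention policy present → met
7. sanctions-list screening review 490 days ago vs limit 540 → met
8. suspicious-activity review 103 days ago vs limit 180 → met
9. FinCEN registration confirmation absent → not met
Not met: 1, 3, 4, 9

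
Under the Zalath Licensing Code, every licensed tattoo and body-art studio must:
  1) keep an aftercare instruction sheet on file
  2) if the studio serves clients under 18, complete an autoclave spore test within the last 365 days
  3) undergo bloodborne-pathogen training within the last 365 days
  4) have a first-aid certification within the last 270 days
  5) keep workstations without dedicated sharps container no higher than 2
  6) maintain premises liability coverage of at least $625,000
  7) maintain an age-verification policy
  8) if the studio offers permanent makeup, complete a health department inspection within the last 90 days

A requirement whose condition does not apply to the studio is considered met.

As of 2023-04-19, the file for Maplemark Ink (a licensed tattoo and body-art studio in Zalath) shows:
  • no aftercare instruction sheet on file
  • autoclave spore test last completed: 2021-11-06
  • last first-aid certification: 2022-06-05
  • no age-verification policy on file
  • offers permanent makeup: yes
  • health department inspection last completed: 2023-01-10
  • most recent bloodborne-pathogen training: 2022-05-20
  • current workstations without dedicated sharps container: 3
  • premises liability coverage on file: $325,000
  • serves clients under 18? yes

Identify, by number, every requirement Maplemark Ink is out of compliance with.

1, 2, 4, 5, 6, 7, 8

1. aftercare instruction sheet absent → not met
2. condition 'serves clients under 18' holds; autoclave spore test 529 days ago vs limit 365 → not met
3. bloodborne-pathogen training 334 days ago vs limit 365 → met
4. first-aid certification 318 days ago vs limit 270 → not met
5. workstations without dedicated sharps container 3 > 2 → not met
6. premises liability coverage $325,000 < $625,000 → not met
7. age-verification policy absent → not met
8. condition 'offers permanent makeup' holds; health department inspection 99 days ago vs limit 90 → not met
Not met: 1, 2, 4, 5, 6, 7, 8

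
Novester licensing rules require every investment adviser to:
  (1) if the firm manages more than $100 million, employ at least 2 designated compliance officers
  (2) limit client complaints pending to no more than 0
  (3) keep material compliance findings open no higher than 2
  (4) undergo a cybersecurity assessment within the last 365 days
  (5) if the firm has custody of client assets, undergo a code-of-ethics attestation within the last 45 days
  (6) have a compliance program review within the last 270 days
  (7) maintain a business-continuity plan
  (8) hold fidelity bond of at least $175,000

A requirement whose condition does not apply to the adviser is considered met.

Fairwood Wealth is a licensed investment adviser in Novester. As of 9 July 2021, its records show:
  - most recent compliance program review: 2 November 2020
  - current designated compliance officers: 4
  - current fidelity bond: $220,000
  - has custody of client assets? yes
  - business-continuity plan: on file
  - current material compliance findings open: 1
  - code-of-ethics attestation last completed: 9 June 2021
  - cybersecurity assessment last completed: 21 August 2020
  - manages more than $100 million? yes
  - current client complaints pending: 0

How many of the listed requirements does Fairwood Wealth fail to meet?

1. condition 'manages more than $100 million' holds; designated compliance officers 4 ≥ 2 → met
2. client complaints pending 0 ≤ 0 → met
3. material compliance findings open 1 ≤ 2 → met
4. cybersecurity assessment 322 days ago vs limit 365 → met
5. condition 'has custody of client assets' holds; code-of-ethics attestation 30 days ago vs limit 45 → met
6. compliance program review 249 days ago vs limit 270 → met
7. business-continuity plan present → met
8. fidelity bond $220,000 ≥ $175,000 → met
Not met: 0 of 8

0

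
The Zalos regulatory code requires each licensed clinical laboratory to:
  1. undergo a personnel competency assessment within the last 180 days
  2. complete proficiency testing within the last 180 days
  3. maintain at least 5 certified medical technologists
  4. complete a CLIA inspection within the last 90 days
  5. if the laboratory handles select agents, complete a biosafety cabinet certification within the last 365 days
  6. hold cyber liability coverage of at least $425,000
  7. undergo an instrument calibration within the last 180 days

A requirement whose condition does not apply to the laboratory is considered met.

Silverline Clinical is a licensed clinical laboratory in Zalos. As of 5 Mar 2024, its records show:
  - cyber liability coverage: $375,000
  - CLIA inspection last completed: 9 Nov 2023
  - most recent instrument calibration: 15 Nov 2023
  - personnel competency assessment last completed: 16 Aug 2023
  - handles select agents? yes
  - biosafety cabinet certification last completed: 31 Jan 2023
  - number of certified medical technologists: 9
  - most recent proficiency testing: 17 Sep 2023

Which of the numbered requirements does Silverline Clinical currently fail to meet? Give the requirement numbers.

1. personnel competency assessment 202 days ago vs limit 180 → not met
2. proficiency testing 170 days ago vs limit 180 → met
3. certified medical technologists 9 ≥ 5 → met
4. CLIA inspection 117 days ago vs limit 90 → not met
5. condition 'handles select agents' holds; biosafety cabinet certification 399 days ago vs limit 365 → not met
6. cyber liability coverage $375,000 < $425,000 → not met
7. instrument calibration 111 days ago vs limit 180 → met
Not met: 1, 4, 5, 6

1, 4, 5, 6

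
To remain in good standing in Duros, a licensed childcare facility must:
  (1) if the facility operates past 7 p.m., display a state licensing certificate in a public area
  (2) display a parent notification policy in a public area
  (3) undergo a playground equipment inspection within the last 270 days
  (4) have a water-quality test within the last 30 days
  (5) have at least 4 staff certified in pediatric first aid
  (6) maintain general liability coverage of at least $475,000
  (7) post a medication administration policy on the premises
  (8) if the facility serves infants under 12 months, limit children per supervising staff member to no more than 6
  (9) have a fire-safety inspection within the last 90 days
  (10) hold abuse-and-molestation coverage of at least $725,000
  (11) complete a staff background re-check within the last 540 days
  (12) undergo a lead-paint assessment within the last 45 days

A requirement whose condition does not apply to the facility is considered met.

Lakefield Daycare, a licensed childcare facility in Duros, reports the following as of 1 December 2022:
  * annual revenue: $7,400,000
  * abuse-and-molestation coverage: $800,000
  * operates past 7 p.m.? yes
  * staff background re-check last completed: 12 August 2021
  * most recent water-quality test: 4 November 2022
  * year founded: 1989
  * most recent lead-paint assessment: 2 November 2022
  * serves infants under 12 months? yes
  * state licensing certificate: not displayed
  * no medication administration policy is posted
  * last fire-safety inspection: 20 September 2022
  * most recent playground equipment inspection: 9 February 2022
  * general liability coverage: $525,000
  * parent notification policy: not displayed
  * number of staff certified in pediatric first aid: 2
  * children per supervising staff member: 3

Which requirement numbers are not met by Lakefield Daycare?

1, 2, 3, 5, 7

1. condition 'operates past 7 p.m.' holds; state licensing certificate absent → not met
2. parent notification policy absent → not met
3. playground equipment inspection 295 days ago vs limit 270 → not met
4. water-quality test 27 days ago vs limit 30 → met
5. staff certified in pediatric first aid 2 < 4 → not met
6. general liability coverage $525,000 ≥ $475,000 → met
7. medication administration policy absent → not met
8. condition 'serves infants under 12 months' holds; children per supervising staff member 3 ≤ 6 → met
9. fire-safety inspection 72 days ago vs limit 90 → met
10. abuse-and-molestation coverage $800,000 ≥ $725,000 → met
11. staff background re-check 476 days ago vs limit 540 → met
12. lead-paint assessment 29 days ago vs limit 45 → met
Not met: 1, 2, 3, 5, 7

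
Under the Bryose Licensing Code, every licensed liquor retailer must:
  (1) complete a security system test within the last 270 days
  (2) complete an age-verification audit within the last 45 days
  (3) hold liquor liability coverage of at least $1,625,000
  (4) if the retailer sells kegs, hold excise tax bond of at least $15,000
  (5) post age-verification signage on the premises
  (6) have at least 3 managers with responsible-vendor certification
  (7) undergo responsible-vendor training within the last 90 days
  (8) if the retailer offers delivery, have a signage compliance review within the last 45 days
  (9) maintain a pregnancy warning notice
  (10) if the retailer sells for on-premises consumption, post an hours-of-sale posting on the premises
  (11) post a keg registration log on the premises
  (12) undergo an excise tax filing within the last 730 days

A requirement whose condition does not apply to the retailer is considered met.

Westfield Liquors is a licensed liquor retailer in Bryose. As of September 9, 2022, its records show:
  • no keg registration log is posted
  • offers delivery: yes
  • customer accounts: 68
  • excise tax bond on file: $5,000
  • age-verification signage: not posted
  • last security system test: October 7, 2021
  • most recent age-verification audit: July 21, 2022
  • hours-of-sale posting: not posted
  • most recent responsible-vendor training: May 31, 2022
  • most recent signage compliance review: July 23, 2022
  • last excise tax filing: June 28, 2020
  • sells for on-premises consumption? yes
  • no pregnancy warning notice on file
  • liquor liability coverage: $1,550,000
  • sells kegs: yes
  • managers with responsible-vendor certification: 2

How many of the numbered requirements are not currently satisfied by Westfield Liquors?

12

1. security system test 337 days ago vs limit 270 → not met
2. age-verification audit 50 days ago vs limit 45 → not met
3. liquor liability coverage $1,550,000 < $1,625,000 → not met
4. condition 'sells kegs' holds; excise tax bond $5,000 < $15,000 → not met
5. age-verification signage absent → not met
6. managers with responsible-vendor certification 2 < 3 → not met
7. responsible-vendor training 101 days ago vs limit 90 → not met
8. condition 'offers delivery' holds; signage compliance review 48 days ago vs limit 45 → not met
9. pregnancy warning notice absent → not met
10. condition 'sells for on-premises consumption' holds; hours-of-sale posting absent → not met
11. keg registration log absent → not met
12. excise tax filing 803 days ago vs limit 730 → not met
Not met: 12 of 12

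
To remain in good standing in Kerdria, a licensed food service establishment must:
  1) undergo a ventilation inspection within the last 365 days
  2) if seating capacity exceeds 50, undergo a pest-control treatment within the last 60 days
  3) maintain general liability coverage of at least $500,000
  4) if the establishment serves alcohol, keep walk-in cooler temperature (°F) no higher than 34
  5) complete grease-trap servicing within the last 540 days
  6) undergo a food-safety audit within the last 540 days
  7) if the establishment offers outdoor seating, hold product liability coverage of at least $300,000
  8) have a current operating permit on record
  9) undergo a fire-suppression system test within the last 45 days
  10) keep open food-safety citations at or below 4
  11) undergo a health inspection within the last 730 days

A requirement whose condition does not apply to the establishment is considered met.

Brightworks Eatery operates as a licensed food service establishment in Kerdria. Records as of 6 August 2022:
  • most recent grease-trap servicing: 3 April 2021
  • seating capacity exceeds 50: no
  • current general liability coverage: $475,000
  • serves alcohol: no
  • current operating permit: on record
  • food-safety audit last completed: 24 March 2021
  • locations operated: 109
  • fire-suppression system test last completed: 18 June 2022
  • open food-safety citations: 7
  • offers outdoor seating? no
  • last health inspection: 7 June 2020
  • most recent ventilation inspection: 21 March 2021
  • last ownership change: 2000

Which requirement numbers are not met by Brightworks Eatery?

1. ventilation inspection 503 days ago vs limit 365 → not met
2. condition 'seating capacity exceeds 50' does not hold → requirement n/a → met
3. general liability coverage $475,000 < $500,000 → not met
4. condition 'serves alcohol' does not hold → requirement n/a → met
5. grease-trap servicing 490 days ago vs limit 540 → met
6. food-safety audit 500 days ago vs limit 540 → met
7. condition 'offers outdoor seating' does not hold → requirement n/a → met
8. current operating permit present → met
9. fire-suppression system test 49 days ago vs limit 45 → not met
10. open food-safety citations 7 > 4 → not met
11. health inspection 790 days ago vs limit 730 → not met
Not met: 1, 3, 9, 10, 11

1, 3, 9, 10, 11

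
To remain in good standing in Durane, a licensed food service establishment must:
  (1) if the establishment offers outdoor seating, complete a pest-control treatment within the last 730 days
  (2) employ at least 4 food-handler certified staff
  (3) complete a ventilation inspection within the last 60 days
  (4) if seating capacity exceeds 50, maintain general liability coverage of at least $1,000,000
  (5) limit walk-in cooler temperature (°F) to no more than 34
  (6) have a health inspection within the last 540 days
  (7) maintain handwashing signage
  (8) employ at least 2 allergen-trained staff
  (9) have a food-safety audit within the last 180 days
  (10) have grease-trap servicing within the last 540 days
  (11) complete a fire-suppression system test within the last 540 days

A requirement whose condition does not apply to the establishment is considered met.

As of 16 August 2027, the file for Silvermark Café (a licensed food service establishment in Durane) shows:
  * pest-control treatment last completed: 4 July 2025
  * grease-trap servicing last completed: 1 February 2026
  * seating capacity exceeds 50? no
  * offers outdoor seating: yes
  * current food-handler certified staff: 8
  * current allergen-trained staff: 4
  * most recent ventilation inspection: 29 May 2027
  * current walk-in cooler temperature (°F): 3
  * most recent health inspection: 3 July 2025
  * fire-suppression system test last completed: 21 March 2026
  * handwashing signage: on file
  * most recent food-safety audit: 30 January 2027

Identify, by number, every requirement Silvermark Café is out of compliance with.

1. condition 'offers outdoor seating' holds; pest-control treatment 773 days ago vs limit 730 → not met
2. food-handler certified staff 8 ≥ 4 → met
3. ventilation inspection 79 days ago vs limit 60 → not met
4. condition 'seating capacity exceeds 50' does not hold → requirement n/a → met
5. walk-in cooler temperature (°F) 3 ≤ 34 → met
6. health inspection 774 days ago vs limit 540 → not met
7. handwashing signage present → met
8. allergen-trained staff 4 ≥ 2 → met
9. food-safety audit 198 days ago vs limit 180 → not met
10. grease-trap servicing 561 days ago vs limit 540 → not met
11. fire-suppression system test 513 days ago vs limit 540 → met
Not met: 1, 3, 6, 9, 10

1, 3, 6, 9, 10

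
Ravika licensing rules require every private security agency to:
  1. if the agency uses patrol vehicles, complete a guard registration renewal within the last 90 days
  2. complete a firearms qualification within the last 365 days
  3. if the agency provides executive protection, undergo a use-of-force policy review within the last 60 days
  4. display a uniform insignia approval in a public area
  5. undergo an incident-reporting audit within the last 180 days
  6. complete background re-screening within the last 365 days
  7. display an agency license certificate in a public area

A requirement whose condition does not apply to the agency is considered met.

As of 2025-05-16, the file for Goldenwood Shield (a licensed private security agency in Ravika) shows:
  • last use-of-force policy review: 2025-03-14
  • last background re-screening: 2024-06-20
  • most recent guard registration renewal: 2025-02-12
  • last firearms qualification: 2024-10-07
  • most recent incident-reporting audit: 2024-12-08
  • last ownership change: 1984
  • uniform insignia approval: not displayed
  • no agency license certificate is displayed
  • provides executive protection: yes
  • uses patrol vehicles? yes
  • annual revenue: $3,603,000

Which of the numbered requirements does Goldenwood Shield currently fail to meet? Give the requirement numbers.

1. condition 'uses patrol vehicles' holds; guard registration renewal 93 days ago vs limit 90 → not met
2. firearms qualification 221 days ago vs limit 365 → met
3. condition 'provides executive protection' holds; use-of-force policy review 63 days ago vs limit 60 → not met
4. uniform insignia approval absent → not met
5. incident-reporting audit 159 days ago vs limit 180 → met
6. background re-screening 330 days ago vs limit 365 → met
7. agency license certificate absent → not met
Not met: 1, 3, 4, 7

1, 3, 4, 7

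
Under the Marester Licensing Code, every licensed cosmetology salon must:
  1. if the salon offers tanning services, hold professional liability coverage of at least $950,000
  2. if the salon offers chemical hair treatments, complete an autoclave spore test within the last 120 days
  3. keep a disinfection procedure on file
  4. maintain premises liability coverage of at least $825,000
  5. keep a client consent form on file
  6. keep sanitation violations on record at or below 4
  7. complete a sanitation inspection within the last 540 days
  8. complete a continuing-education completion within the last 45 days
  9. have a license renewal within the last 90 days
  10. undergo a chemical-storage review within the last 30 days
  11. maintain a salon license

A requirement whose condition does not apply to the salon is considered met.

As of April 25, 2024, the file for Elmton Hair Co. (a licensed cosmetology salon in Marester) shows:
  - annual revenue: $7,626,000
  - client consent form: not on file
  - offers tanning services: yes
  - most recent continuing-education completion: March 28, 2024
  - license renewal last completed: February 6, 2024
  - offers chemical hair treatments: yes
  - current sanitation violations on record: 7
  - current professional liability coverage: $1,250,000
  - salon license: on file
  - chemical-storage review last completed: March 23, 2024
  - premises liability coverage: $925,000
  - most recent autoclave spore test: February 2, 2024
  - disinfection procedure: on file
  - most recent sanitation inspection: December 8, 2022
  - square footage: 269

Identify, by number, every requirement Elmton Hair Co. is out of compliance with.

5, 6, 10

1. condition 'offers tanning services' holds; professional liability coverage $1,250,000 ≥ $950,000 → met
2. condition 'offers chemical hair treatments' holds; autoclave spore test 83 days ago vs limit 120 → met
3. disinfection procedure present → met
4. premises liability coverage $925,000 ≥ $825,000 → met
5. client consent form absent → not met
6. sanitation violations on record 7 > 4 → not met
7. sanitation inspection 504 days ago vs limit 540 → met
8. continuing-education completion 28 days ago vs limit 45 → met
9. license renewal 79 days ago vs limit 90 → met
10. chemical-storage review 33 days ago vs limit 30 → not met
11. salon license present → met
Not met: 5, 6, 10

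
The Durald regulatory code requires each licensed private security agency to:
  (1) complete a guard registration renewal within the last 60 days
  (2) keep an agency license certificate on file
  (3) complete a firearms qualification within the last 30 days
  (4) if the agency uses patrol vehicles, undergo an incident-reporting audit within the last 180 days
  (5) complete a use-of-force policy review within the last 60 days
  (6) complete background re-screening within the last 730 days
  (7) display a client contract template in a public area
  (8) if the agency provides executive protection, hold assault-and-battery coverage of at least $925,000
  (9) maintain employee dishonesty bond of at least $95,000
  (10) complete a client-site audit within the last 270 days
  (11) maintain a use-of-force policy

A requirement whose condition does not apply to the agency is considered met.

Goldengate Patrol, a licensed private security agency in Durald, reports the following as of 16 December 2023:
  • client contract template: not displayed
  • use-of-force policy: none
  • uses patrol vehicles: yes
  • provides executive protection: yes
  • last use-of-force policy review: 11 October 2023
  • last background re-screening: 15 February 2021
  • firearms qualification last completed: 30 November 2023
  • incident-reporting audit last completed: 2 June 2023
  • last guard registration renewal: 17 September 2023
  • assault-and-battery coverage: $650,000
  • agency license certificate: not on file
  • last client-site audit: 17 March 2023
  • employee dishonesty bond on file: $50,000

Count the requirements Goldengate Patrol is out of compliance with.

1. guard registration renewal 90 days ago vs limit 60 → not met
2. agency license certificate absent → not met
3. firearms qualification 16 days ago vs limit 30 → met
4. condition 'uses patrol vehicles' holds; incident-reporting audit 197 days ago vs limit 180 → not met
5. use-of-force policy review 66 days ago vs limit 60 → not met
6. background re-screening 1034 days ago vs limit 730 → not met
7. client contract template absent → not met
8. condition 'provides executive protection' holds; assault-and-battery coverage $650,000 < $925,000 → not met
9. employee dishonesty bond $50,000 < $95,000 → not met
10. client-site audit 274 days ago vs limit 270 → not met
11. use-of-force policy absent → not met
Not met: 10 of 11

10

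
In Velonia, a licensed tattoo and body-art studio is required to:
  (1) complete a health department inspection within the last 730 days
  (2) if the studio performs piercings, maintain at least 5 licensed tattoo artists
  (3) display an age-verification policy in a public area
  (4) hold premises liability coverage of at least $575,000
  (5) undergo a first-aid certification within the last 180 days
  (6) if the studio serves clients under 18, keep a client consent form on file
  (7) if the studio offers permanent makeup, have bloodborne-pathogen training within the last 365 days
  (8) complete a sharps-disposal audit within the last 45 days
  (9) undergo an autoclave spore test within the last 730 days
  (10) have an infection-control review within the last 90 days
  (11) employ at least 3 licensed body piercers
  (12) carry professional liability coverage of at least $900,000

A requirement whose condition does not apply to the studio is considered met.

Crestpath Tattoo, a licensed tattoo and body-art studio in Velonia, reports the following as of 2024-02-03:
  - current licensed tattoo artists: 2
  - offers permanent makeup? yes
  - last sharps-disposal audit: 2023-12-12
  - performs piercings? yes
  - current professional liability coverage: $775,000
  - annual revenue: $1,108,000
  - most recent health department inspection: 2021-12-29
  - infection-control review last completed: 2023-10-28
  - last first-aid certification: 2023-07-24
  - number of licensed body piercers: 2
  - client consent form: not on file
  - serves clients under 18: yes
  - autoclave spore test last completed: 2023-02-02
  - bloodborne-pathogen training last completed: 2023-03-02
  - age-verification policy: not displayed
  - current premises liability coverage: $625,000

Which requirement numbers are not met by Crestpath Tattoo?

1, 2, 3, 5, 6, 8, 10, 11, 12

1. health department inspection 766 days ago vs limit 730 → not met
2. condition 'performs piercings' holds; licensed tattoo artists 2 < 5 → not met
3. age-verification policy absent → not met
4. premises liability coverage $625,000 ≥ $575,000 → met
5. first-aid certification 194 days ago vs limit 180 → not met
6. condition 'serves clients under 18' holds; client consent form absent → not met
7. condition 'offers permanent makeup' holds; bloodborne-pathogen training 338 days ago vs limit 365 → met
8. sharps-disposal audit 53 days ago vs limit 45 → not met
9. autoclave spore test 366 days ago vs limit 730 → met
10. infection-control review 98 days ago vs limit 90 → not met
11. licensed body piercers 2 < 3 → not met
12. professional liability coverage $775,000 < $900,000 → not met
Not met: 1, 2, 3, 5, 6, 8, 10, 11, 12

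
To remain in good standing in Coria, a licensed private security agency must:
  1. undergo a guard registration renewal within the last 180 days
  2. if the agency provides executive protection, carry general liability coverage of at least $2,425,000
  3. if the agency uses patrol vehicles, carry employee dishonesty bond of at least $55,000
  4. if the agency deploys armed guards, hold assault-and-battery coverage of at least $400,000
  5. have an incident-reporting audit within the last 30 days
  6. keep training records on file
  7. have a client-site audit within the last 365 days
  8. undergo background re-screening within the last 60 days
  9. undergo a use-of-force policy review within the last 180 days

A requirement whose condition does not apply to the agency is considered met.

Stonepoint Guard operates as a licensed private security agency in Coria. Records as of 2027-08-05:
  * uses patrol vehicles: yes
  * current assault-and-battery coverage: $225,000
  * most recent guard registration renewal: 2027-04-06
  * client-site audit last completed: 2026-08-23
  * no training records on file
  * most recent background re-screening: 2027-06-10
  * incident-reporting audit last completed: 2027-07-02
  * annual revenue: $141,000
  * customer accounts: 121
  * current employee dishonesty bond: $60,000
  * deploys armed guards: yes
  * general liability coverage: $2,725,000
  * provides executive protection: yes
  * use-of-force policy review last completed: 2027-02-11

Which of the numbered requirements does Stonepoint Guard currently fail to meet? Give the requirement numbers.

1. guard registration renewal 121 days ago vs limit 180 → met
2. condition 'provides executive protection' holds; general liability coverage $2,725,000 ≥ $2,425,000 → met
3. condition 'uses patrol vehicles' holds; employee dishonesty bond $60,000 ≥ $55,000 → met
4. condition 'deploys armed guards' holds; assault-and-battery coverage $225,000 < $400,000 → not met
5. incident-reporting audit 34 days ago vs limit 30 → not met
6. training records absent → not met
7. client-site audit 347 days ago vs limit 365 → met
8. background re-screening 56 days ago vs limit 60 → met
9. use-of-force policy review 175 days ago vs limit 180 → met
Not met: 4, 5, 6

4, 5, 6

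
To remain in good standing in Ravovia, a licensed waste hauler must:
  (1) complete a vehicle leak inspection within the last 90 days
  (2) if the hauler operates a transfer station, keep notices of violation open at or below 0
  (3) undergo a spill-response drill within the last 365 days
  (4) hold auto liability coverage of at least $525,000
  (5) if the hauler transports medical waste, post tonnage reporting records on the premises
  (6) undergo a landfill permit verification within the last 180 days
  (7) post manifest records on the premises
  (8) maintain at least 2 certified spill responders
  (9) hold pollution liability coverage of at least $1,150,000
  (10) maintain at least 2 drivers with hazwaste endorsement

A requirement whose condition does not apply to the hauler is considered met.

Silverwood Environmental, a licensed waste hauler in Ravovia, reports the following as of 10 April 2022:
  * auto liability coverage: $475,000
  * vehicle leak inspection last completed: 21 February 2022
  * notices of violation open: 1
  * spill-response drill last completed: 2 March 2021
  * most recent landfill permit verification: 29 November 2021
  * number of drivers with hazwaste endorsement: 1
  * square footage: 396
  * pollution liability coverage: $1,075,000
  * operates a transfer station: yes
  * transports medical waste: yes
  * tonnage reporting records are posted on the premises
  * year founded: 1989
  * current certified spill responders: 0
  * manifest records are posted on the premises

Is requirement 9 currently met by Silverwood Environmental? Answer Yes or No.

9. pollution liability coverage $1,075,000 < $1,150,000 → not met

No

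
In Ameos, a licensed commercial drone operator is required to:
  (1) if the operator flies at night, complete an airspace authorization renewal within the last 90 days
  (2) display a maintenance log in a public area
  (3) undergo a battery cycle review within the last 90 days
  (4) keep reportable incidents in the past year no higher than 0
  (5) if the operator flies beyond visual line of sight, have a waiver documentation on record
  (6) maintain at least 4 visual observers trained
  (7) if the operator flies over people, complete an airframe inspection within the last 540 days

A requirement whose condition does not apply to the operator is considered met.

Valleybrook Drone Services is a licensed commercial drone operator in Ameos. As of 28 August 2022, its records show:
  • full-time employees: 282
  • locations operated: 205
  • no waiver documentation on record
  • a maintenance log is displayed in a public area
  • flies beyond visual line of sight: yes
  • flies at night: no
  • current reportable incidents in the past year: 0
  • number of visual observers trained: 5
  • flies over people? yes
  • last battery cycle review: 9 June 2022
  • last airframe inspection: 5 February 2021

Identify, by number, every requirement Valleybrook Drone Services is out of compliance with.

5, 7

1. condition 'flies at night' does not hold → requirement n/a → met
2. maintenance log present → met
3. battery cycle review 80 days ago vs limit 90 → met
4. reportable incidents in the past year 0 ≤ 0 → met
5. condition 'flies beyond visual line of sight' holds; waiver documentation absent → not met
6. visual observers trained 5 ≥ 4 → met
7. condition 'flies over people' holds; airframe inspection 569 days ago vs limit 540 → not met
Not met: 5, 7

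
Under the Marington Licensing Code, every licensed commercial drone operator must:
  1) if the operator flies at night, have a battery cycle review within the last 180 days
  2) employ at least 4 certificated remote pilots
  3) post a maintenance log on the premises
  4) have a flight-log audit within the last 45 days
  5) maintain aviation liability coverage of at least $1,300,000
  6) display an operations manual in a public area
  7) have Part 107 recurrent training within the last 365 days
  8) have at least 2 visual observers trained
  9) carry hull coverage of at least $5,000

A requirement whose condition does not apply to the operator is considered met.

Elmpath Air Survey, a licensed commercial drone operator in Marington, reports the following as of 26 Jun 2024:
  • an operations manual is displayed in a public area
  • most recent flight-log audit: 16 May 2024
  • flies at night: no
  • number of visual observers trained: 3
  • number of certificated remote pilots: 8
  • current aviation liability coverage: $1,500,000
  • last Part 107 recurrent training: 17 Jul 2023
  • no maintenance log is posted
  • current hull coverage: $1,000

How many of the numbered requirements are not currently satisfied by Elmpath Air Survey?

2

1. condition 'flies at night' does not hold → requirement n/a → met
2. certificated remote pilots 8 ≥ 4 → met
3. maintenance log absent → not met
4. flight-log audit 41 days ago vs limit 45 → met
5. aviation liability coverage $1,500,000 ≥ $1,300,000 → met
6. operations manual present → met
7. Part 107 recurrent training 345 days ago vs limit 365 → met
8. visual observers trained 3 ≥ 2 → met
9. hull coverage $1,000 < $5,000 → not met
Not met: 2 of 9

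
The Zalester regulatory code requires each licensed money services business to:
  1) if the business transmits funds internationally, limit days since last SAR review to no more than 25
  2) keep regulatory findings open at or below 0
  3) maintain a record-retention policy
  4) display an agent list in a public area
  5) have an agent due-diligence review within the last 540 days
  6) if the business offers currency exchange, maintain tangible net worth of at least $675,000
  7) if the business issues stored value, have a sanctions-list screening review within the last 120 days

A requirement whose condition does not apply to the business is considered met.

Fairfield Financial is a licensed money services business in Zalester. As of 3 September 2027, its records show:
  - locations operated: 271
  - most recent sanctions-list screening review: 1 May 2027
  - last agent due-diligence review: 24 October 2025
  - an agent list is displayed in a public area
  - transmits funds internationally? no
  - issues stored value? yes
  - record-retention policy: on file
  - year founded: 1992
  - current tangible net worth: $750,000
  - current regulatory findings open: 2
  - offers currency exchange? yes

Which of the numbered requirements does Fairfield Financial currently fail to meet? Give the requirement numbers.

2, 5, 7

1. condition 'transmits funds internationally' does not hold → requirement n/a → met
2. regulatory findings open 2 > 0 → not met
3. record-retention policy present → met
4. agent list present → met
5. agent due-diligence review 679 days ago vs limit 540 → not met
6. condition 'offers currency exchange' holds; tangible net worth $750,000 ≥ $675,000 → met
7. condition 'issues stored value' holds; sanctions-list screening review 125 days ago vs limit 120 → not met
Not met: 2, 5, 7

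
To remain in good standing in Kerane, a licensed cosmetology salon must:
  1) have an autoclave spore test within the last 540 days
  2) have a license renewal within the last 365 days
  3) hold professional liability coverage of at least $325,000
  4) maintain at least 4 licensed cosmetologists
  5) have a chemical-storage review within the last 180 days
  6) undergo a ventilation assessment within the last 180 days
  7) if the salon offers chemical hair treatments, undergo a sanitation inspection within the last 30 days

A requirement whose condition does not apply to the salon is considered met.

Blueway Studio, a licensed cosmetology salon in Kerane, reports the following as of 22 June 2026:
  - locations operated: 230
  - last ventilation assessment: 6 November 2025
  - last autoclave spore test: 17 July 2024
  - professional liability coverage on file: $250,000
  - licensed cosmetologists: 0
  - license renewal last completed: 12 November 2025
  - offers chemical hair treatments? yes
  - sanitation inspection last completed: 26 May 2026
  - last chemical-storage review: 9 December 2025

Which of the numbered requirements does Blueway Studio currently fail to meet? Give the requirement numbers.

1, 3, 4, 5, 6

1. autoclave spore test 705 days ago vs limit 540 → not met
2. license renewal 222 days ago vs limit 365 → met
3. professional liability coverage $250,000 < $325,000 → not met
4. licensed cosmetologists 0 < 4 → not met
5. chemical-storage review 195 days ago vs limit 180 → not met
6. ventilation assessment 228 days ago vs limit 180 → not met
7. condition 'offers chemical hair treatments' holds; sanitation inspection 27 days ago vs limit 30 → met
Not met: 1, 3, 4, 5, 6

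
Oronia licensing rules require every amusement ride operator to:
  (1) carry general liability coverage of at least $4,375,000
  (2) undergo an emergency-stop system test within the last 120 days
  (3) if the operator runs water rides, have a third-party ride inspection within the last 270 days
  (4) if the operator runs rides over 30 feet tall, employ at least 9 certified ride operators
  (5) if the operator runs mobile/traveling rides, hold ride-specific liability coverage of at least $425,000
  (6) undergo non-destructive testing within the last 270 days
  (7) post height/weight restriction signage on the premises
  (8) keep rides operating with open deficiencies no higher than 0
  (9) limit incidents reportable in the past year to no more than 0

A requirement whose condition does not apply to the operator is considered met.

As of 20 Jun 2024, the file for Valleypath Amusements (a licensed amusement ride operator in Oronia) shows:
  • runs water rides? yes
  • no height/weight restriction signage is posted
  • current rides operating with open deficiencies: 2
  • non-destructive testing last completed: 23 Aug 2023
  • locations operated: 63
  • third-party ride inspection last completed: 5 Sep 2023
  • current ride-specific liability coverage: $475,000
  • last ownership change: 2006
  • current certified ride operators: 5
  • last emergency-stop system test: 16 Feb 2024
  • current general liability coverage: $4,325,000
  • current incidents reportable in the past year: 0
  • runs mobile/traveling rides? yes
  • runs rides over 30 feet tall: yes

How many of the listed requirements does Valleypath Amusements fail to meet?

1. general liability coverage $4,325,000 < $4,375,000 → not met
2. emergency-stop system test 125 days ago vs limit 120 → not met
3. condition 'runs water rides' holds; third-party ride inspection 289 days ago vs limit 270 → not met
4. condition 'runs rides over 30 feet tall' holds; certified ride operators 5 < 9 → not met
5. condition 'runs mobile/traveling rides' holds; ride-specific liability coverage $475,000 ≥ $425,000 → met
6. non-destructive testing 302 days ago vs limit 270 → not met
7. height/weight restriction signage absent → not met
8. rides operating with open deficiencies 2 > 0 → not met
9. incidents reportable in the past year 0 ≤ 0 → met
Not met: 7 of 9

7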